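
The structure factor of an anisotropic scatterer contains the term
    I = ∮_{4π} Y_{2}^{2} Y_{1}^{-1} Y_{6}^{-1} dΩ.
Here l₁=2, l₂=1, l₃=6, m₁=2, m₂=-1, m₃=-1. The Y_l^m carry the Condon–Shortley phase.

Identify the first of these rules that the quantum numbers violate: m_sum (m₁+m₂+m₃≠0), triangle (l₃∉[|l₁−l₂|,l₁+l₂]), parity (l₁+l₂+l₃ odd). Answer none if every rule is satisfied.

triangle

Σmᵢ = 0  ✓
l₃∈[|l₁−l₂|,l₁+l₂]=[1,3], have l₃=6  ✗
Σlᵢ = 9 ⇒ odd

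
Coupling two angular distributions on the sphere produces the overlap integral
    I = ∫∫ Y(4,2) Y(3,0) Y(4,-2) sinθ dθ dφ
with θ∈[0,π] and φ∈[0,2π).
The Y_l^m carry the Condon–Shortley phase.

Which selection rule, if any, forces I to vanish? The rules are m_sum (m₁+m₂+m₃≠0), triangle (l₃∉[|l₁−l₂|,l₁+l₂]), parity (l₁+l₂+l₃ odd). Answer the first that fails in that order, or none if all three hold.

m₁+m₂+m₃ = 2 + 0 − 2 = 0  ✓
triangle: |4−3|=1 ≤ l₃=4 ≤ 4+3=7  ✓
parity: l₁+l₂+l₃ = 11 is odd  ✗

parity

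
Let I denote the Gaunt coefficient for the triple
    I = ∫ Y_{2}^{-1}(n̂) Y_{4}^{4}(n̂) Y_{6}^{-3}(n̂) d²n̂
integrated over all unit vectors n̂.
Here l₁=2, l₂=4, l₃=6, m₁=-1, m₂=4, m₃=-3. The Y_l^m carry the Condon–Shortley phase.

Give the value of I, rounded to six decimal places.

Rules hold: Σm=0, L=12 even, 2≤6≤6.
N = 5·9·13 = 585
Δ = 0!·4!·8!/13! = 1/6435
Racah Σ t=0..0: t=0:+1/2304 = 1/2304
⇒ 3j(2 4 6; 0 0 0)² = 5/143, sgn +1
Racah Σ t=0..0: t=0:+1/241920 = 1/241920
⇒ 3j(2 4 6; -1 4 -3)² = 1/715, sgn -1
4πI² = N·(3j₀)²·(3jₘ)² = 45/1573
I = -1·√(0.0286078/4π) = -0.04771303

-0.047713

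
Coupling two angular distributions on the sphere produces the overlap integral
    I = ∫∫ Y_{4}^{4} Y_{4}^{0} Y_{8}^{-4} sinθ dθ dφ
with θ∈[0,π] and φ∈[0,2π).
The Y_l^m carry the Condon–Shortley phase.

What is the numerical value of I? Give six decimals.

Rules hold: Σm=0, L=16 even, 0≤8≤8.
N = 9·9·17 = 1377
Δ = 0!·8!·8!/17! = 1/218790
Racah Σ t=0..0: t=0:+1/331776 = 1/331776
⇒ 3j(4 4 8; 0 0 0)² = 490/21879, sgn +1
Racah Σ t=0..0: t=0:+1/23224320 = 1/23224320
⇒ 3j(4 4 8; 4 0 -4)² = 1/442, sgn +1
4πI² = N·(3j₀)²·(3jₘ)² = 2205/31603
I = +1·√(0.0697719/4π) = 0.07451354

0.074514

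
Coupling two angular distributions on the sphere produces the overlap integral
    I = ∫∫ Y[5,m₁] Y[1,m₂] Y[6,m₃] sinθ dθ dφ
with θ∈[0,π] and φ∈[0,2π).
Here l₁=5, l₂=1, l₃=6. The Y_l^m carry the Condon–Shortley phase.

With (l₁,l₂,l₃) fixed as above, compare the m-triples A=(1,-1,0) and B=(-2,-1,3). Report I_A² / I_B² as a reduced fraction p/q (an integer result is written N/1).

Shared (l₁,l₂,l₃)=(5,1,6): N and (l;000)² cancel in I_A²/I_B².
A: Δ = 0!·10!·2!/13! = 1/858; Racah Σ t=0..0: t=0:+1/34560 = 1/34560; ⇒ 3j(5 1 6; 1 -1 0)² = 5/286, sgn +1
B: Δ = 0!·10!·2!/13! = 1/858; Racah Σ t=0..0: t=0:+1/60480 = 1/60480; ⇒ 3j(5 1 6; -2 -1 3)² = 6/143, sgn -1
I_A²/I_B² = (5/286)/(6/143) = 5/12

5/12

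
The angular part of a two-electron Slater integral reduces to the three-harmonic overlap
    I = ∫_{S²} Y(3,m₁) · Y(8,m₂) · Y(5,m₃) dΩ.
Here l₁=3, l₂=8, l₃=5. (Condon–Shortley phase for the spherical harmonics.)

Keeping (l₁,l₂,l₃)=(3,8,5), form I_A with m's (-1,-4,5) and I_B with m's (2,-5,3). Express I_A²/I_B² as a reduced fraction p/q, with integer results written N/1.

2/117

Shared (l₁,l₂,l₃)=(3,8,5): N and (l;000)² cancel in I_A²/I_B².
A: Δ = 6!·0!·10!/17! = 1/136136; Racah Σ t=4..4: t=4:+1/174182400 = 1/174182400; ⇒ 3j(3 8 5; -1 -4 5)² = 3/6188, sgn +1
B: Δ = 6!·0!·10!/17! = 1/136136; Racah Σ t=1..1: t=1:−1/9676800 = -1/9676800; ⇒ 3j(3 8 5; 2 -5 3)² = 27/952, sgn -1
I_A²/I_B² = (3/6188)/(27/952) = 2/117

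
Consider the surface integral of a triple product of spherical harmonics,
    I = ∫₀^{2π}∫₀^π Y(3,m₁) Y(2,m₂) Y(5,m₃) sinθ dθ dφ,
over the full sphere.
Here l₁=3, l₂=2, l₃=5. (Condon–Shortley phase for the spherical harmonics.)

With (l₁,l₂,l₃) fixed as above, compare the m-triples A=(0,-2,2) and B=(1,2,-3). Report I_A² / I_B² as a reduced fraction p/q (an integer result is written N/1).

1/2

Same 3,2,5: normalisation and zero-m 3j drop out of the ratio.
A: Δ: 0! 6! 4! / 11! → 1/2310; sum: t=0:+1/864 = 1/864; 3j²(3 2 5; 0 -2 2) = Δ·Π!·Σ² = 1/66  (sign -1)
B: Δ: 0! 6! 4! / 11! → 1/2310; sum: t=0:+1/1152 = 1/1152; 3j²(3 2 5; 1 2 -3) = Δ·Π!·Σ² = 1/33  (sign +1)
I_A²/I_B² = (1/66)/(1/33) = 1/2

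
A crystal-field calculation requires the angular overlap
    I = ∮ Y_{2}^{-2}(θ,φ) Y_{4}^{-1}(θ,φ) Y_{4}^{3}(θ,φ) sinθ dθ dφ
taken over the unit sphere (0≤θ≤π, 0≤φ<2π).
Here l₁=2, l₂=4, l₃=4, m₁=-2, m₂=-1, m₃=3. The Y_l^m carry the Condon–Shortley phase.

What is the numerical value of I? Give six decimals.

0.159270

Rules hold: Σm=0, L=10 even, 2≤4≤6.
N = 5·9·9 = 405
Δ = 2!·2!·6!/11! = 1/13860
Racah Σ t=0..2: t=0:+1/192 t=1:−1/36 t=2:+1/192 = -5/288
⇒ 3j(2 4 4; 0 0 0)² = 20/693, sgn -1
Racah Σ t=2..2: t=2:+1/480 = 1/480
⇒ 3j(2 4 4; -2 -1 3)² = 3/110, sgn -1
4πI² = N·(3j₀)²·(3jₘ)² = 270/847
I = +1·√(0.318772/4π) = 0.15927046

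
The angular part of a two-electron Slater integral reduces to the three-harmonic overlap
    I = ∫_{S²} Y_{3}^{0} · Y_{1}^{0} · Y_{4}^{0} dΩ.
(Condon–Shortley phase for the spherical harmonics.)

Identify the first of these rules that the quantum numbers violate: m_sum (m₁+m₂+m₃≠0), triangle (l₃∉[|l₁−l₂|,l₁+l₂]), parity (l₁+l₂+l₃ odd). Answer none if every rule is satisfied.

Σmᵢ = 0  ✓
l₃∈[|l₁−l₂|,l₁+l₂]=[2,4], have l₃=4  ✓
Σlᵢ = 8 ⇒ even  ✓

none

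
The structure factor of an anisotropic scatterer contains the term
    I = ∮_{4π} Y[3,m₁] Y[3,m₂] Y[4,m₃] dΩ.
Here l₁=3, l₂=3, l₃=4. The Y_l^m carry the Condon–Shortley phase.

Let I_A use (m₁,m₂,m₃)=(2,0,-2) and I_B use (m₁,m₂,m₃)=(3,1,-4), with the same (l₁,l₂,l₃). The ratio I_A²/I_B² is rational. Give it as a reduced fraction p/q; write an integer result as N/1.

1/14

l's match ⇒ only the (l;m) 3-j factors differ between A and B.
A: triangle coeff Δ(3,3,4) = 1/34650; Σ_t [0,1]: t=0:+1/72 t=1:−1/96 = 1/288; (3j)²=1/462 [(3 3 4; 2 0 -2)], sign=+1
B: triangle coeff Δ(3,3,4) = 1/34650; Σ_t [0,0]: t=0:+1/1152 = 1/1152; (3j)²=1/33 [(3 3 4; 3 1 -4)], sign=+1
I_A²/I_B² = (1/462)/(1/33) = 1/14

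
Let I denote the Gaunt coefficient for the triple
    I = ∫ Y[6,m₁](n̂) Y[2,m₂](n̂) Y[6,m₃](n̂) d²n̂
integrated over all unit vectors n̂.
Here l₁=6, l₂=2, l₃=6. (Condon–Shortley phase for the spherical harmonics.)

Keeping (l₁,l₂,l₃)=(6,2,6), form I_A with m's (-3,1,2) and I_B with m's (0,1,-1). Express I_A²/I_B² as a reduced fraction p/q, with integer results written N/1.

150/7

Same 6,2,6: normalisation and zero-m 3j drop out of the ratio.
A: Δ: 2! 10! 2! / 15! → 1/90090; sum: t=1:−1/161280 t=2:+1/60480 = 1/96768; 3j²(6 2 6; -3 1 2) = Δ·Π!·Σ² = 15/1001  (sign +1)
B: Δ: 2! 10! 2! / 15! → 1/90090; sum: t=1:−1/28800 t=2:+1/34560 = -1/172800; 3j²(6 2 6; 0 1 -1) = Δ·Π!·Σ² = 1/1430  (sign +1)
I_A²/I_B² = (15/1001)/(1/1430) = 150/7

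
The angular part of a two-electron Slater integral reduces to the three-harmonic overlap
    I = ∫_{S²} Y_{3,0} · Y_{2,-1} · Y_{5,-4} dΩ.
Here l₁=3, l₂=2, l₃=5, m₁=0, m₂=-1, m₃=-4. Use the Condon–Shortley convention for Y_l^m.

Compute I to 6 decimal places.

0.000000

0 − 1 − 4 = -5 ≠ 0: azimuthal integral kills it; I = 0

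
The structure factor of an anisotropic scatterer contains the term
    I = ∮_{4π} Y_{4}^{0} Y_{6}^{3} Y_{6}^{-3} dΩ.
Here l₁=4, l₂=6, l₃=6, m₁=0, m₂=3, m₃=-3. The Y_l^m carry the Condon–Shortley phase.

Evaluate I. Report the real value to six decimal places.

Checks pass: Σm=0; 16 even; l₃=6∈[2,10].
(2·4+1)(2·6+1)(2·6+1) = 1521
Δ: 4! 4! 8! / 17! → 1/15315300
sum: t=0:+1/829440 t=1:−1/25920 t=2:+1/9216 t=3:−1/25920 t=4:+1/829440 = 7/207360
3j²(4 6 6; 0 0 0) = Δ·Π!·Σ² = 28/2431  (sign +1)
sum: t=1:−1/1451520 t=2:+1/80640 t=3:−1/51840 t=4:+1/414720 = -1/193536
3j²(4 6 6; 0 3 -3) = Δ·Π!·Σ² = 81/17017  (sign +1)
combine: 4πI² = 1521·28/2431·81/17017 = 2916/34969
take √, sign +1: I = 0.08146053

0.081461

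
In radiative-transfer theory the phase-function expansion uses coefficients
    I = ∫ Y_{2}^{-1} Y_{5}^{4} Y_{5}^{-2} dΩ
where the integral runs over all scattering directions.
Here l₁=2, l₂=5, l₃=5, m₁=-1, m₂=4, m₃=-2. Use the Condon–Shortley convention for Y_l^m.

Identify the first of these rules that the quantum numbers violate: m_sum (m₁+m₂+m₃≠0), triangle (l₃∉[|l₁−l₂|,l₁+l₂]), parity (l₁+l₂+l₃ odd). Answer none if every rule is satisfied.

m₁+m₂+m₃ = -1 + 4 − 2 = 1  ✗
triangle: |2−5|=3 ≤ l₃=5 ≤ 2+5=7
parity: l₁+l₂+l₃ = 12 is even

m_sum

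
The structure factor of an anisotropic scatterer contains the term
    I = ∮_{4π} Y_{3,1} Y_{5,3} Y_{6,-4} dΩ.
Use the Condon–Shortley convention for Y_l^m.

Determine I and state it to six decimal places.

0.113950

m-sum 0 ✓  L=14 even ✓  2≤6≤8 ✓
Π(2lᵢ+1) = 7×11×13 = 1001
triangle coeff Δ(3,5,6) = 1/675675
Σ_t [0,2]: t=0:+1/8640 t=1:−1/2304 t=2:+1/8640 = -7/34560
(3j)²=7/429 [(3 5 6; 0 0 0)], sign=-1
Σ_t [0,2]: t=0:+1/322560 t=1:−1/30240 t=2:+1/69120 = -1/64512
(3j)²=10/1001 [(3 5 6; 1 3 -4)], sign=-1
⇒ 4πI² = 70/429
I = (+1)√(70/429/(4π)) = 0.11395029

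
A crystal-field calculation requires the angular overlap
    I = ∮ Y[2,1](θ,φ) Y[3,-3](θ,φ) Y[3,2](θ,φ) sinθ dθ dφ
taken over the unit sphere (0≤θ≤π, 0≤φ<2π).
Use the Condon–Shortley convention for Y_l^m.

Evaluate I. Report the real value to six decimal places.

-0.210261

m-sum 0 ✓  L=8 even ✓  1≤3≤5 ✓
Π(2lᵢ+1) = 5×7×7 = 245
triangle coeff Δ(2,3,3) = 1/3780
Σ_t [0,2]: t=0:+1/24 t=1:−1/4 t=2:+1/24 = -1/6
(3j)²=4/105 [(2 3 3; 0 0 0)], sign=+1
Σ_t [0,0]: t=0:+1/48 = 1/48
(3j)²=5/84 [(2 3 3; 1 -3 2)], sign=-1
⇒ 4πI² = 5/9
I = (-1)√(5/9/(4π)) = -0.21026104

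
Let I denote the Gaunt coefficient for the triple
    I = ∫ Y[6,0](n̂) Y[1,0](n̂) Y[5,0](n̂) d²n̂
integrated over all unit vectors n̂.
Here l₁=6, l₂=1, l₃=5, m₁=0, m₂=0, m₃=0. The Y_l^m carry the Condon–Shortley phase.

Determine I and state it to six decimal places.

Checks pass: Σm=0; 12 even; l₃=5∈[5,7].
(2·6+1)(2·1+1)(2·5+1) = 429
Δ: 2! 10! 0! / 13! → 1/858
sum: t=1:−1/14400 = -1/14400
3j²(6 1 5; 0 0 0) = Δ·Π!·Σ² = 6/143  (sign +1)
(m-triple is (0,0,0) — same symbol as above.)
combine: 4πI² = 429·6/143·6/143 = 108/143
take √, sign +1: I = 0.24515397

0.245154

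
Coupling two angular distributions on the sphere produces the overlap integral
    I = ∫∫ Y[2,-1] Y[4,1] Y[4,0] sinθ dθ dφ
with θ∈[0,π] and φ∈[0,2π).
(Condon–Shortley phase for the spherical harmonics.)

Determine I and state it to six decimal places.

-0.044869

m-sum 0 ✓  L=10 even ✓  2≤4≤6 ✓
Π(2lᵢ+1) = 5×9×9 = 405
triangle coeff Δ(2,4,4) = 1/13860
Σ_t [0,2]: t=0:+1/192 t=1:−1/36 t=2:+1/192 = -5/288
(3j)²=20/693 [(2 4 4; 0 0 0)], sign=-1
Σ_t [1,2]: t=1:−1/96 t=2:+1/72 = 1/288
(3j)²=1/462 [(2 4 4; -1 1 0)], sign=+1
⇒ 4πI² = 150/5929
I = (-1)√(150/5929/(4π)) = -0.04486937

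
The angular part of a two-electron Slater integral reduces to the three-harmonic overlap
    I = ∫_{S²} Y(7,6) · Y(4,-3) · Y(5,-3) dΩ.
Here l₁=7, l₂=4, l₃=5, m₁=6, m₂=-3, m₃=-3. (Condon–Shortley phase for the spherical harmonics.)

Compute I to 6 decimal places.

0.136138

Checks pass: Σm=0; 16 even; l₃=5∈[3,11].
(2·7+1)(2·4+1)(2·5+1) = 1485
Δ: 6! 8! 2! / 17! → 1/6126120
sum: t=2:+1/69120 t=3:−1/20736 t=4:+1/69120 = -1/51840
3j²(7 4 5; 0 0 0) = Δ·Π!·Σ² = 280/21879  (sign +1)
sum: t=0:+1/3628800 t=1:−1/9676800 = 1/5806080
3j²(7 4 5; 6 -3 -3) = Δ·Π!·Σ² = 5/408  (sign +1)
combine: 4πI² = 1485·280/21879·5/408 = 875/3757
take √, sign +1: I = 0.13613773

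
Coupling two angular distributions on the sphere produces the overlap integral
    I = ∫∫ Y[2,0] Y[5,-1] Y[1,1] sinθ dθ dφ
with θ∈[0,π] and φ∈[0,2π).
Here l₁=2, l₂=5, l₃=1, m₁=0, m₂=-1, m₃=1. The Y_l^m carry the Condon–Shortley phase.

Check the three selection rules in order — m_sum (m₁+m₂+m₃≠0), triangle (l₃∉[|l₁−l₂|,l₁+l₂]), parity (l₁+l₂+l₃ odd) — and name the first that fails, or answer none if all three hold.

triangle

azimuthal sum: 0 − 1 + 1 = 0  ✓
3 ≤ 1 ≤ 7 (triangle on l)  ✗
L = 2 + 5 + 1 = 8 (even)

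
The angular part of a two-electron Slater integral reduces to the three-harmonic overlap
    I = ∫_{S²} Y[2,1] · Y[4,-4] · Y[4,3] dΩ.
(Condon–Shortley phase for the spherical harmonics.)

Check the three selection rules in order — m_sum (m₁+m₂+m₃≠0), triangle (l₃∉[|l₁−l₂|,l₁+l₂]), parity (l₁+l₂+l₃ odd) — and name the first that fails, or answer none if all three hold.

Σmᵢ = 0  ✓
l₃∈[|l₁−l₂|,l₁+l₂]=[2,6], have l₃=4  ✓
Σlᵢ = 10 ⇒ even  ✓

none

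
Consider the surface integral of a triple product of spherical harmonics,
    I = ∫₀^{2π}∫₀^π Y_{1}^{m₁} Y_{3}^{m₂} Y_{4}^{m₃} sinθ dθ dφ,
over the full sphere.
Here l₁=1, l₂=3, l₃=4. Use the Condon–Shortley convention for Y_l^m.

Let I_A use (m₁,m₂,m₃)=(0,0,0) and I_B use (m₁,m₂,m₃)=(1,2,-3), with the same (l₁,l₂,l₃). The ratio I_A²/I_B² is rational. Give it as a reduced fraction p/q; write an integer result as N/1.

16/21

Shared (l₁,l₂,l₃)=(1,3,4): N and (l;000)² cancel in I_A²/I_B².
A: Δ = 0!·2!·6!/9! = 1/252; Racah Σ t=0..0: t=0:+1/36 = 1/36; ⇒ 3j(1 3 4; 0 0 0)² = 4/63, sgn +1
B: Δ = 0!·2!·6!/9! = 1/252; Racah Σ t=0..0: t=0:+1/240 = 1/240; ⇒ 3j(1 3 4; 1 2 -3)² = 1/12, sgn -1
I_A²/I_B² = (4/63)/(1/12) = 16/21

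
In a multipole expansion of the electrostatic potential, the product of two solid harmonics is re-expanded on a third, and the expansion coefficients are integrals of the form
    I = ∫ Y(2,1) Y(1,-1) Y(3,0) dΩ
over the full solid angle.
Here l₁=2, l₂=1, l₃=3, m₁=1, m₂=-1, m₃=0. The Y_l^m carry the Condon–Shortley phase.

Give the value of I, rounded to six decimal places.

m-sum 0 ✓  L=6 even ✓  1≤3≤3 ✓
Π(2lᵢ+1) = 5×3×7 = 105
triangle coeff Δ(2,1,3) = 1/105
Σ_t [0,0]: t=0:+1/4 = 1/4
(3j)²=3/35 [(2 1 3; 0 0 0)], sign=-1
Σ_t [0,0]: t=0:+1/12 = 1/12
(3j)²=1/35 [(2 1 3; 1 -1 0)], sign=-1
⇒ 4πI² = 9/35
I = (+1)√(9/35/(4π)) = 0.14304817

0.143048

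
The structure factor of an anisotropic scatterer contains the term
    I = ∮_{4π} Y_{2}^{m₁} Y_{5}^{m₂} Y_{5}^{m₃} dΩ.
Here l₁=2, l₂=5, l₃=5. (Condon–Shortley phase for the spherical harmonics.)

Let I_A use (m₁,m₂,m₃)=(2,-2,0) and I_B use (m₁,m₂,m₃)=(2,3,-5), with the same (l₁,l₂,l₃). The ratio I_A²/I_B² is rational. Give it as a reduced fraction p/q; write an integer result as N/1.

14/3

Shared (l₁,l₂,l₃)=(2,5,5): N and (l;000)² cancel in I_A²/I_B².
A: Δ = 2!·2!·8!/13! = 1/38610; Racah Σ t=0..0: t=0:+1/2880 = 1/2880; ⇒ 3j(2 5 5; 2 -2 0)² = 14/429, sgn -1
B: Δ = 2!·2!·8!/13! = 1/38610; Racah Σ t=0..0: t=0:+1/161280 = 1/161280; ⇒ 3j(2 5 5; 2 3 -5)² = 1/143, sgn +1
I_A²/I_B² = (14/429)/(1/143) = 14/3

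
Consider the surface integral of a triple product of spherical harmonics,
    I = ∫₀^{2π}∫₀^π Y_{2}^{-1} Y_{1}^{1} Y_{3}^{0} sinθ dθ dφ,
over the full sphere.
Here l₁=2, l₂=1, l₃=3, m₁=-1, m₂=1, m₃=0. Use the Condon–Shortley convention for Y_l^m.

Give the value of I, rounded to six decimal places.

0.143048

Checks pass: Σm=0; 6 even; l₃=3∈[1,3].
(2·2+1)(2·1+1)(2·3+1) = 105
Δ: 0! 4! 2! / 7! → 1/105
sum: t=0:+1/4 = 1/4
3j²(2 1 3; 0 0 0) = Δ·Π!·Σ² = 3/35  (sign -1)
sum: t=0:+1/12 = 1/12
3j²(2 1 3; -1 1 0) = Δ·Π!·Σ² = 1/35  (sign -1)
combine: 4πI² = 105·3/35·1/35 = 9/35
take √, sign +1: I = 0.14304817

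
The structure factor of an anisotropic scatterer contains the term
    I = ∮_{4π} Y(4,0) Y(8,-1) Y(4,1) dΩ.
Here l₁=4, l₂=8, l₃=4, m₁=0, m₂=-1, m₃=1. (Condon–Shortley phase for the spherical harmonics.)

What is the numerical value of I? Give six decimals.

-0.222409

Checks pass: Σm=0; 16 even; l₃=4∈[4,12].
(2·4+1)(2·8+1)(2·4+1) = 1377
Δ: 8! 0! 8! / 17! → 1/218790
sum: t=4:+1/331776 = 1/331776
3j²(4 8 4; 0 0 0) = Δ·Π!·Σ² = 490/21879  (sign +1)
sum: t=4:+1/414720 = 1/414720
3j²(4 8 4; 0 -1 1) = Δ·Π!·Σ² = 49/2431  (sign -1)
combine: 4πI² = 1377·490/21879·49/2431 = 216090/347633
take √, sign -1: I = -0.22240877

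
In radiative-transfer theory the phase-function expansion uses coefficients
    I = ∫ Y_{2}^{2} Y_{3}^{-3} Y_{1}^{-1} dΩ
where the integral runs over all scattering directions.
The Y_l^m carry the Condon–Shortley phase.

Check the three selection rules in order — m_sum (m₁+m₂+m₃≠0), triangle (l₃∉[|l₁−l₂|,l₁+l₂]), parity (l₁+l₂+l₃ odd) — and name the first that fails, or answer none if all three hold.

m₁+m₂+m₃ = 2 − 3 − 1 = -2  ✗
triangle: |2−3|=1 ≤ l₃=1 ≤ 2+3=5
parity: l₁+l₂+l₃ = 6 is even

m_sum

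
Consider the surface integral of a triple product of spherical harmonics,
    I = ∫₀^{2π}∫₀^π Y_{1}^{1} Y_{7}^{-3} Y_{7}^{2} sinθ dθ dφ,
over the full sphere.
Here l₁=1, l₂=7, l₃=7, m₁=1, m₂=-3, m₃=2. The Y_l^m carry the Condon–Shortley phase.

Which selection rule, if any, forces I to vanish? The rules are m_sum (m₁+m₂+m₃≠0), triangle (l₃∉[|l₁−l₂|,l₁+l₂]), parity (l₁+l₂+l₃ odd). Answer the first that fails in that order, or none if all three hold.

m₁+m₂+m₃ = 1 − 3 + 2 = 0  ✓
triangle: |1−7|=6 ≤ l₃=7 ≤ 1+7=8  ✓
parity: l₁+l₂+l₃ = 15 is odd  ✗

parity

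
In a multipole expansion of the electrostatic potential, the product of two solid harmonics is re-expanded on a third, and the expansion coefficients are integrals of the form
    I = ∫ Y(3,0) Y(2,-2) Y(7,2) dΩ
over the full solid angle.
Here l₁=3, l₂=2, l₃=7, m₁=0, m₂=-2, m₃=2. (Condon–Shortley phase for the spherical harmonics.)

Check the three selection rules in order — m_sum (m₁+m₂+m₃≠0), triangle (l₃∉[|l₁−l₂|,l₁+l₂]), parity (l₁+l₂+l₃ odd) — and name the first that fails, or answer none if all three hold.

triangle

m₁+m₂+m₃ = 0 − 2 + 2 = 0  ✓
triangle: |3−2|=1 ≤ l₃=7 ≤ 3+2=5  ✗
parity: l₁+l₂+l₃ = 12 is even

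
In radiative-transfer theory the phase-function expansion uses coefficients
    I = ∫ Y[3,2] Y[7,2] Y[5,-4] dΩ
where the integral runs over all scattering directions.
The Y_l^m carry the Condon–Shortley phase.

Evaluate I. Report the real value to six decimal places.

0.000000

l₁+l₂+l₃=15 is odd: 3j(l;000)=0 ⇒ I=0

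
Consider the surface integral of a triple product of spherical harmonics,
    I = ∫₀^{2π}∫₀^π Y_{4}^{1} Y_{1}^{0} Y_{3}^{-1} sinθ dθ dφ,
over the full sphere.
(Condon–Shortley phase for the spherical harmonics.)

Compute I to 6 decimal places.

-0.238414

m-sum 0 ✓  L=8 even ✓  3≤3≤5 ✓
Π(2lᵢ+1) = 9×3×7 = 189
triangle coeff Δ(4,1,3) = 1/252
Σ_t [1,1]: t=1:−1/36 = -1/36
(3j)²=4/63 [(4 1 3; 0 0 0)], sign=+1
Σ_t [1,1]: t=1:−1/48 = -1/48
(3j)²=5/84 [(4 1 3; 1 0 -1)], sign=-1
⇒ 4πI² = 5/7
I = (-1)√(5/7/(4π)) = -0.23841361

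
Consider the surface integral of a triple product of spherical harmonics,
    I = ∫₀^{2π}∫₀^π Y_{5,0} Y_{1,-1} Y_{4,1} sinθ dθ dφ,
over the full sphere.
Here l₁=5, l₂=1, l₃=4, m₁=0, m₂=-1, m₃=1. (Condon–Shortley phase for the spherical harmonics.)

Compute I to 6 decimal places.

m-sum 0 ✓  L=10 even ✓  4≤4≤6 ✓
Π(2lᵢ+1) = 11×3×9 = 297
triangle coeff Δ(5,1,4) = 1/495
Σ_t [1,1]: t=1:−1/576 = -1/576
(3j)²=5/99 [(5 1 4; 0 0 0)], sign=-1
Σ_t [0,0]: t=0:+1/1440 = 1/1440
(3j)²=2/99 [(5 1 4; 0 -1 1)], sign=-1
⇒ 4πI² = 10/33
I = (+1)√(10/33/(4π)) = 0.15528807

0.155288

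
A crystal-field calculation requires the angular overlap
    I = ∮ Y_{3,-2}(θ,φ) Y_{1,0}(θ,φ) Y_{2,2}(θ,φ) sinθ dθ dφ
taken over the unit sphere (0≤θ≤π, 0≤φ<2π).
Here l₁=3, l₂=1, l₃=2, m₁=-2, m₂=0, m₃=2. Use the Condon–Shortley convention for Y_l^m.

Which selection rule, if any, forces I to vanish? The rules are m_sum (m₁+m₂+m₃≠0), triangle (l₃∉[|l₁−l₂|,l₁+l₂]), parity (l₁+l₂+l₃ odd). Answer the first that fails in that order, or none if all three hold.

m₁+m₂+m₃ = -2 + 0 + 2 = 0  ✓
triangle: |3−1|=2 ≤ l₃=2 ≤ 3+1=4  ✓
parity: l₁+l₂+l₃ = 6 is even  ✓

none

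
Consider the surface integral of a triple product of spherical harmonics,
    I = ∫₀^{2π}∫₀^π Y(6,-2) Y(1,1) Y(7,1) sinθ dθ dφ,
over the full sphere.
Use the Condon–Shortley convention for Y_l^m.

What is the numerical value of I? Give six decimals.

-0.135514

Rules hold: Σm=0, L=14 even, 5≤7≤7.
N = 13·3·15 = 585
Δ = 0!·12!·2!/15! = 1/1365
Racah Σ t=0..0: t=0:+1/518400 = 1/518400
⇒ 3j(6 1 7; 0 0 0)² = 7/195, sgn -1
Racah Σ t=0..0: t=0:+1/1935360 = 1/1935360
⇒ 3j(6 1 7; -2 1 1)² = 1/91, sgn +1
4πI² = N·(3j₀)²·(3jₘ)² = 3/13
I = -1·√(0.230769/4π) = -0.13551395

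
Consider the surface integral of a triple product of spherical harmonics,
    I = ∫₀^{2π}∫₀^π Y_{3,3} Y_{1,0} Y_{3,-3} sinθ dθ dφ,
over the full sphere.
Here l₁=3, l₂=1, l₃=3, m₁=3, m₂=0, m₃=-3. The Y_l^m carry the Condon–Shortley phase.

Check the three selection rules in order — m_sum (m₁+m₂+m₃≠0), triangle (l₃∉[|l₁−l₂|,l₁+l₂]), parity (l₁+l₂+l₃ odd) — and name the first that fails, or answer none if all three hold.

Σmᵢ = 0  ✓
l₃∈[|l₁−l₂|,l₁+l₂]=[2,4], have l₃=3  ✓
Σlᵢ = 7 ⇒ odd  ✗

parity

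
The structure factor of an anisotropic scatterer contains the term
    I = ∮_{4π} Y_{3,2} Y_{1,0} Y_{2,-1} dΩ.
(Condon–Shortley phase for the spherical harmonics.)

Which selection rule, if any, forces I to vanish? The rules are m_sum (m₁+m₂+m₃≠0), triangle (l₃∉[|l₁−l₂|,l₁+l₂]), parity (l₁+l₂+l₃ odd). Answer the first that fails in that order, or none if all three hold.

m_sum

m₁+m₂+m₃ = 2 + 0 − 1 = 1  ✗
triangle: |3−1|=2 ≤ l₃=2 ≤ 3+1=4
parity: l₁+l₂+l₃ = 6 is even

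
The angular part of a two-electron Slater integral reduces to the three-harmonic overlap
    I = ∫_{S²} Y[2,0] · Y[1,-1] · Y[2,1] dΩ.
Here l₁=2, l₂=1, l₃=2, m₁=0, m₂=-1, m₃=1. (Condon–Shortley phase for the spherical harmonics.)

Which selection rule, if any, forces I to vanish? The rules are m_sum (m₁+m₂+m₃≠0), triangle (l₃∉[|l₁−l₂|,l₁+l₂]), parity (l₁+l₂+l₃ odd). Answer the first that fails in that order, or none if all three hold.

azimuthal sum: 0 − 1 + 1 = 0  ✓
1 ≤ 2 ≤ 3 (triangle on l)  ✓
L = 2 + 1 + 2 = 5 (odd)  ✗

parity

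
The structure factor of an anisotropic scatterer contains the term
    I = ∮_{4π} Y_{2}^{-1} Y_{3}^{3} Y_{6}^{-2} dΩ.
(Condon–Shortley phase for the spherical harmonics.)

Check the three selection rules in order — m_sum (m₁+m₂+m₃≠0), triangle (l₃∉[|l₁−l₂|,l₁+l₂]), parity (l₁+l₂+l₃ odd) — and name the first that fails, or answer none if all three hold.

Σmᵢ = 0  ✓
l₃∈[|l₁−l₂|,l₁+l₂]=[1,5], have l₃=6  ✗
Σlᵢ = 11 ⇒ odd

triangle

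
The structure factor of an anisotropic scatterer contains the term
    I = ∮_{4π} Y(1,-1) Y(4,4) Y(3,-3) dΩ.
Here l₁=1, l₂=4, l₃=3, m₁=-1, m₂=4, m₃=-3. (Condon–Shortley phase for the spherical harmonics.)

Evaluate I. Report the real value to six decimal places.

m-sum 0 ✓  L=8 even ✓  3≤3≤5 ✓
Π(2lᵢ+1) = 3×9×7 = 189
triangle coeff Δ(1,4,3) = 1/252
Σ_t [1,1]: t=1:−1/36 = -1/36
(3j)²=4/63 [(1 4 3; 0 0 0)], sign=+1
Σ_t [2,2]: t=2:+1/1440 = 1/1440
(3j)²=1/9 [(1 4 3; -1 4 -3)], sign=+1
⇒ 4πI² = 4/3
I = (+1)√(4/3/(4π)) = 0.32573501

0.325735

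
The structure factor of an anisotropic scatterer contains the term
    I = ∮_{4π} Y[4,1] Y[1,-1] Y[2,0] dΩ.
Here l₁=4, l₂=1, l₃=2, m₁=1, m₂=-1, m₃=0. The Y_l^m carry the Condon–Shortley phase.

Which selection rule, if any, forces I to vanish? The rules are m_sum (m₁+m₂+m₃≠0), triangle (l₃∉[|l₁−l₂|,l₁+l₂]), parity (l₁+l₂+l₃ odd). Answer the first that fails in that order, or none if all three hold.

triangle

Σmᵢ = 0  ✓
l₃∈[|l₁−l₂|,l₁+l₂]=[3,5], have l₃=2  ✗
Σlᵢ = 7 ⇒ odd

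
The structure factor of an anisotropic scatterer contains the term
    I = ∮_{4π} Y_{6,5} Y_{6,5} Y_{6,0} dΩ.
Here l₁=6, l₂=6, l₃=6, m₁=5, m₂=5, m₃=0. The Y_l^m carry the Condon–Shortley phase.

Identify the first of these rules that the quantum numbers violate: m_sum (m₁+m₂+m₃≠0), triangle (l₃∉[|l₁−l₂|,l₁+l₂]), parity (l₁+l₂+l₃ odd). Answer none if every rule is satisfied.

m_sum

azimuthal sum: 5 + 5 + 0 = 10  ✗
0 ≤ 6 ≤ 12 (triangle on l)
L = 6 + 6 + 6 = 18 (even)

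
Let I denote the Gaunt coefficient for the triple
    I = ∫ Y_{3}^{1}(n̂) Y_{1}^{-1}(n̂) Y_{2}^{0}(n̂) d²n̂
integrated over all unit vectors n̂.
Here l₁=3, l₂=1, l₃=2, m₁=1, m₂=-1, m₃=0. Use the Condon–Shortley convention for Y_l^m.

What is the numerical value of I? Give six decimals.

Rules hold: Σm=0, L=6 even, 2≤2≤4.
N = 7·3·5 = 105
Δ = 2!·4!·0!/7! = 1/105
Racah Σ t=1..1: t=1:−1/4 = -1/4
⇒ 3j(3 1 2; 0 0 0)² = 3/35, sgn -1
Racah Σ t=0..0: t=0:+1/8 = 1/8
⇒ 3j(3 1 2; 1 -1 0)² = 2/35, sgn +1
4πI² = N·(3j₀)²·(3jₘ)² = 18/35
I = -1·√(0.514286/4π) = -0.20230066

-0.202301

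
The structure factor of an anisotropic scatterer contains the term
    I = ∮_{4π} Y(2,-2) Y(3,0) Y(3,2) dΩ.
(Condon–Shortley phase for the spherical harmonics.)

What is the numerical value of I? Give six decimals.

Checks pass: Σm=0; 8 even; l₃=3∈[1,5].
(2·2+1)(2·3+1)(2·3+1) = 245
Δ: 2! 2! 4! / 9! → 1/3780
sum: t=0:+1/24 t=1:−1/4 t=2:+1/24 = -1/6
3j²(2 3 3; 0 0 0) = Δ·Π!·Σ² = 4/105  (sign +1)
sum: t=2:+1/24 = 1/24
3j²(2 3 3; -2 0 2) = Δ·Π!·Σ² = 1/21  (sign -1)
combine: 4πI² = 245·4/105·1/21 = 4/9
take √, sign -1: I = -0.18806319

-0.188063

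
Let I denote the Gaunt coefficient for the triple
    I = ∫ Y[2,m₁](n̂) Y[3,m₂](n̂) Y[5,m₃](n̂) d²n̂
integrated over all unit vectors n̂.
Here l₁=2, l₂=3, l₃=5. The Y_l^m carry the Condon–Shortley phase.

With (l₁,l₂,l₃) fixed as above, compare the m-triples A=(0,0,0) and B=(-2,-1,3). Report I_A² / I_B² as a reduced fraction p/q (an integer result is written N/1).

Shared (l₁,l₂,l₃)=(2,3,5): N and (l;000)² cancel in I_A²/I_B².
A: Δ = 0!·4!·6!/11! = 1/2310; Racah Σ t=0..0: t=0:+1/144 = 1/144; ⇒ 3j(2 3 5; 0 0 0)² = 10/231, sgn -1
B: Δ = 0!·4!·6!/11! = 1/2310; Racah Σ t=0..0: t=0:+1/1152 = 1/1152; ⇒ 3j(2 3 5; -2 -1 3)² = 1/33, sgn +1
I_A²/I_B² = (10/231)/(1/33) = 10/7

10/7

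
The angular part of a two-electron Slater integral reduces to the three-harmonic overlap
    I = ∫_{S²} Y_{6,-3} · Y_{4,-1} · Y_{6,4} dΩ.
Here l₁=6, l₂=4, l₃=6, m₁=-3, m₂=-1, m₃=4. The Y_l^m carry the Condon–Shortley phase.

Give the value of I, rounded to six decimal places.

0.077598

Checks pass: Σm=0; 16 even; l₃=6∈[2,10].
(2·6+1)(2·4+1)(2·6+1) = 1521
Δ: 4! 8! 4! / 17! → 1/15315300
sum: t=0:+1/829440 t=1:−1/25920 t=2:+1/9216 t=3:−1/25920 t=4:+1/829440 = 7/207360
3j²(6 4 6; 0 0 0) = Δ·Π!·Σ² = 28/2431  (sign +1)
sum: t=1:−1/967680 t=2:+1/120960 t=3:−1/207360 = 1/414720
3j²(6 4 6; -3 -1 4) = Δ·Π!·Σ² = 21/4862  (sign +1)
combine: 4πI² = 1521·28/2431·21/4862 = 2646/34969
take √, sign +1: I = 0.07759762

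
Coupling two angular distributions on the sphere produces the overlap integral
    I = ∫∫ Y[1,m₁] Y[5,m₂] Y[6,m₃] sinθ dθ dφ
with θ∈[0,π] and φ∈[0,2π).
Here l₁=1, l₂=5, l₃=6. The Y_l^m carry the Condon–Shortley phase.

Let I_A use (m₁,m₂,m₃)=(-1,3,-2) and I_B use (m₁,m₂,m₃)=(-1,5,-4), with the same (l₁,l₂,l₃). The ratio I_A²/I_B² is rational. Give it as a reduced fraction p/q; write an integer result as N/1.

6/1

Shared (l₁,l₂,l₃)=(1,5,6): N and (l;000)² cancel in I_A²/I_B².
A: Δ = 0!·2!·10!/13! = 1/858; Racah Σ t=0..0: t=0:+1/161280 = 1/161280; ⇒ 3j(1 5 6; -1 3 -2)² = 1/143, sgn +1
B: Δ = 0!·2!·10!/13! = 1/858; Racah Σ t=0..0: t=0:+1/7257600 = 1/7257600; ⇒ 3j(1 5 6; -1 5 -4)² = 1/858, sgn +1
I_A²/I_B² = (1/143)/(1/858) = 6/1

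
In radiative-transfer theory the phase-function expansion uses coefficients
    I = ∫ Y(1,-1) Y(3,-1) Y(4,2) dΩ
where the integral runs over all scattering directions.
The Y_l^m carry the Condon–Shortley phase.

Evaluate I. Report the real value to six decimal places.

0.238414

Rules hold: Σm=0, L=8 even, 2≤4≤4.
N = 3·7·9 = 189
Δ = 0!·2!·6!/9! = 1/252
Racah Σ t=0..0: t=0:+1/36 = 1/36
⇒ 3j(1 3 4; 0 0 0)² = 4/63, sgn +1
Racah Σ t=0..0: t=0:+1/96 = 1/96
⇒ 3j(1 3 4; -1 -1 2)² = 5/84, sgn +1
4πI² = N·(3j₀)²·(3jₘ)² = 5/7
I = +1·√(0.714286/4π) = 0.23841361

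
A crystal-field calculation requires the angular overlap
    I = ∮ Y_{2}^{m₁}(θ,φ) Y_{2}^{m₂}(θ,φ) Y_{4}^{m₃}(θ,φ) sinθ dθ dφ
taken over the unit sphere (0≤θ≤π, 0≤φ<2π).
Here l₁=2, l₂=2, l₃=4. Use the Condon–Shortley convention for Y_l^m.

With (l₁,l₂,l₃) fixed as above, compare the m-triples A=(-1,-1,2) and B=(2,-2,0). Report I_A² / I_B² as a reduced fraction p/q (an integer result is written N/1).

Same 2,2,4: normalisation and zero-m 3j drop out of the ratio.
A: Δ: 0! 4! 4! / 9! → 1/630; sum: t=0:+1/36 = 1/36; 3j²(2 2 4; -1 -1 2) = Δ·Π!·Σ² = 4/63  (sign +1)
B: Δ: 0! 4! 4! / 9! → 1/630; sum: t=0:+1/576 = 1/576; 3j²(2 2 4; 2 -2 0) = Δ·Π!·Σ² = 1/630  (sign +1)
I_A²/I_B² = (4/63)/(1/630) = 40/1

40/1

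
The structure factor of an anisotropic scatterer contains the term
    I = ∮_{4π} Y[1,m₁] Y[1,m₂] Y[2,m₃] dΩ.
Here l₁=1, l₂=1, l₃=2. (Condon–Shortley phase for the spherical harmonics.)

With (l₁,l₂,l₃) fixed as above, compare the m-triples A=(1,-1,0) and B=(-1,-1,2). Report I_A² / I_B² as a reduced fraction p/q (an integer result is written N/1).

1/6

Shared (l₁,l₂,l₃)=(1,1,2): N and (l;000)² cancel in I_A²/I_B².
A: Δ = 0!·2!·2!/5! = 1/30; Racah Σ t=0..0: t=0:+1/4 = 1/4; ⇒ 3j(1 1 2; 1 -1 0)² = 1/30, sgn +1
B: Δ = 0!·2!·2!/5! = 1/30; Racah Σ t=0..0: t=0:+1/4 = 1/4; ⇒ 3j(1 1 2; -1 -1 2)² = 1/5, sgn +1
I_A²/I_B² = (1/30)/(1/5) = 1/6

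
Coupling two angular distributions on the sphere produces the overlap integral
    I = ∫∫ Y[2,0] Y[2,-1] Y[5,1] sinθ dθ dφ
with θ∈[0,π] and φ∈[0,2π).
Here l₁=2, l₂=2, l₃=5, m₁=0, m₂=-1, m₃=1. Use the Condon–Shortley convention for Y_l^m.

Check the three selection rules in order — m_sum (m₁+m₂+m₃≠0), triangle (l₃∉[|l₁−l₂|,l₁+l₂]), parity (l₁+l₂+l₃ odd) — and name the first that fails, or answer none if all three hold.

triangle

azimuthal sum: 0 − 1 + 1 = 0  ✓
0 ≤ 5 ≤ 4 (triangle on l)  ✗
L = 2 + 2 + 5 = 9 (odd)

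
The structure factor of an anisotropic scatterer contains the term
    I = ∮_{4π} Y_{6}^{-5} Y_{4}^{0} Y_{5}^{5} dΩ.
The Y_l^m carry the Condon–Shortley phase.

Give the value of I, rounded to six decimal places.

0.000000

l₁+l₂+l₃=15 is odd: 3j(l;000)=0 ⇒ I=0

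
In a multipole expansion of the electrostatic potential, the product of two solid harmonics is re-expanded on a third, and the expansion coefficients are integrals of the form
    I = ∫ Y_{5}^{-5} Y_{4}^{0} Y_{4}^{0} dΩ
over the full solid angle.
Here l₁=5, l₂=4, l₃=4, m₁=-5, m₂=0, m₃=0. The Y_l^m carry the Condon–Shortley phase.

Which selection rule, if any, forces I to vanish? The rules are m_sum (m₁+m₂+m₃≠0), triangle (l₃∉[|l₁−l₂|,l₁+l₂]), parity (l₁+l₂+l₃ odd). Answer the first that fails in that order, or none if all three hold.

m_sum

m₁+m₂+m₃ = -5 + 0 + 0 = -5  ✗
triangle: |5−4|=1 ≤ l₃=4 ≤ 5+4=9
parity: l₁+l₂+l₃ = 13 is odd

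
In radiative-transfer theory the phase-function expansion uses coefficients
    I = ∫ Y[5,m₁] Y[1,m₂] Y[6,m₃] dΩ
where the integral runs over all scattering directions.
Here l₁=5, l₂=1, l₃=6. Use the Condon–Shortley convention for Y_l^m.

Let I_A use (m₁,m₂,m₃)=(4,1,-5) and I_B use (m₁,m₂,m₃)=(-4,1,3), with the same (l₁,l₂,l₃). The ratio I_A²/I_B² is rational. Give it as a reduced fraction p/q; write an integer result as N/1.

Same 5,1,6: normalisation and zero-m 3j drop out of the ratio.
A: Δ: 0! 10! 2! / 13! → 1/858; sum: t=0:+1/725760 = 1/725760; 3j²(5 1 6; 4 1 -5) = Δ·Π!·Σ² = 5/78  (sign -1)
B: Δ: 0! 10! 2! / 13! → 1/858; sum: t=0:+1/725760 = 1/725760; 3j²(5 1 6; -4 1 3) = Δ·Π!·Σ² = 1/286  (sign -1)
I_A²/I_B² = (5/78)/(1/286) = 55/3

55/3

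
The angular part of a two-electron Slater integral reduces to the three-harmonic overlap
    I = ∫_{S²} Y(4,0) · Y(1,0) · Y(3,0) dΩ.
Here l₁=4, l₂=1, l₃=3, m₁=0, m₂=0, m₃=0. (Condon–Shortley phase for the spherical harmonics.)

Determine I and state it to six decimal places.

0.246233

Checks pass: Σm=0; 8 even; l₃=3∈[3,5].
(2·4+1)(2·1+1)(2·3+1) = 189
Δ: 2! 6! 0! / 9! → 1/252
sum: t=1:−1/36 = -1/36
3j²(4 1 3; 0 0 0) = Δ·Π!·Σ² = 4/63  (sign +1)
(m-triple is (0,0,0) — same symbol as above.)
combine: 4πI² = 189·4/63·4/63 = 16/21
take √, sign +1: I = 0.24623252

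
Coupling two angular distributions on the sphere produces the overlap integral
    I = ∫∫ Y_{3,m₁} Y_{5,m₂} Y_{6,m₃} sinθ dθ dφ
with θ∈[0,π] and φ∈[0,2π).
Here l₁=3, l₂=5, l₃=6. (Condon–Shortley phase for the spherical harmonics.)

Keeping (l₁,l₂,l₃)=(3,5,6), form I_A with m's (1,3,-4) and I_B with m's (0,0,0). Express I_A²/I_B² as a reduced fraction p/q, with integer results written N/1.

Shared (l₁,l₂,l₃)=(3,5,6): N and (l;000)² cancel in I_A²/I_B².
A: Δ = 2!·4!·8!/15! = 1/675675; Racah Σ t=0..2: t=0:+1/322560 t=1:−1/30240 t=2:+1/69120 = -1/64512; ⇒ 3j(3 5 6; 1 3 -4)² = 10/1001, sgn -1
B: Δ = 2!·4!·8!/15! = 1/675675; Racah Σ t=0..2: t=0:+1/8640 t=1:−1/2304 t=2:+1/8640 = -7/34560; ⇒ 3j(3 5 6; 0 0 0)² = 7/429, sgn -1
I_A²/I_B² = (10/1001)/(7/429) = 30/49

30/49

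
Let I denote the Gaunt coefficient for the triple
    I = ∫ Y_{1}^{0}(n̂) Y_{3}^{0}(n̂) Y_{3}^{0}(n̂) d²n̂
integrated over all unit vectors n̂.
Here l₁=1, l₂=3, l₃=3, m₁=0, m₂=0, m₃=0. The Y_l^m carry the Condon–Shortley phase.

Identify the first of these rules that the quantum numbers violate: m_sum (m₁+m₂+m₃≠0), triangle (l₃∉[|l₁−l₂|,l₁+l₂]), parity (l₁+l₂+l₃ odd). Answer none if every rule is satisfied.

m₁+m₂+m₃ = 0 + 0 + 0 = 0  ✓
triangle: |1−3|=2 ≤ l₃=3 ≤ 1+3=4  ✓
parity: l₁+l₂+l₃ = 7 is odd  ✗

parity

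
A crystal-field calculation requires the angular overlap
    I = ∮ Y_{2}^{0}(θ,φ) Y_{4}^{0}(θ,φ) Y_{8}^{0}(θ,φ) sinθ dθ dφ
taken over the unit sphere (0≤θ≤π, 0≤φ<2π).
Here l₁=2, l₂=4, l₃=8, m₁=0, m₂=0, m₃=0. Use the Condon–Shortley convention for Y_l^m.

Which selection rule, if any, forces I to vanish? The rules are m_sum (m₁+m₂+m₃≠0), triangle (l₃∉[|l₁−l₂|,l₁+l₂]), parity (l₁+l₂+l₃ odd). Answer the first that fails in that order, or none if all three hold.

triangle

Σmᵢ = 0  ✓
l₃∈[|l₁−l₂|,l₁+l₂]=[2,6], have l₃=8  ✗
Σlᵢ = 14 ⇒ even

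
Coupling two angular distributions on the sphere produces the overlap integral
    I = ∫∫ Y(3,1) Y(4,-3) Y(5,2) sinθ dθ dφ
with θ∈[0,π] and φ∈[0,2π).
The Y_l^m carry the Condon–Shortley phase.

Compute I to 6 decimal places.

-0.171363

Checks pass: Σm=0; 12 even; l₃=5∈[1,7].
(2·3+1)(2·4+1)(2·5+1) = 693
Δ: 2! 4! 6! / 13! → 1/180180
sum: t=0:+1/576 t=1:−1/144 t=2:+1/576 = -1/288
3j²(3 4 5; 0 0 0) = Δ·Π!·Σ² = 20/1001  (sign +1)
sum: t=0:+1/960 t=1:−1/4320 = 7/8640
3j²(3 4 5; 1 -3 2) = Δ·Π!·Σ² = 343/12870  (sign -1)
combine: 4πI² = 693·20/1001·343/12870 = 686/1859
take √, sign -1: I = -0.17136315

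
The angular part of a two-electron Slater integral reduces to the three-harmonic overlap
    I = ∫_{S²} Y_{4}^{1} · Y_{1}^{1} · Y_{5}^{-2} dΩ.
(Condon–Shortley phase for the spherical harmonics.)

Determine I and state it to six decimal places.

0.225034

m-sum 0 ✓  L=10 even ✓  3≤5≤5 ✓
Π(2lᵢ+1) = 9×3×11 = 297
triangle coeff Δ(4,1,5) = 1/495
Σ_t [0,0]: t=0:+1/576 = 1/576
(3j)²=5/99 [(4 1 5; 0 0 0)], sign=-1
Σ_t [0,0]: t=0:+1/1440 = 1/1440
(3j)²=7/165 [(4 1 5; 1 1 -2)], sign=-1
⇒ 4πI² = 7/11
I = (+1)√(7/11/(4π)) = 0.22503380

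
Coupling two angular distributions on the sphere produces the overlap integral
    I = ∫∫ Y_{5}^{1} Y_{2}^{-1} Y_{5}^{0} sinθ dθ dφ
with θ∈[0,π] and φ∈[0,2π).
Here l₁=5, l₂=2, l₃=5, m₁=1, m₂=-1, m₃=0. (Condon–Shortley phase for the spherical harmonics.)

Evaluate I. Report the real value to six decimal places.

-0.036166

Rules hold: Σm=0, L=12 even, 3≤5≤7.
N = 11·5·11 = 605
Δ = 2!·8!·2!/13! = 1/38610
Racah Σ t=0..2: t=0:+1/2880 t=1:−1/576 t=2:+1/2880 = -1/960
⇒ 3j(5 2 5; 0 0 0)² = 10/429, sgn +1
Racah Σ t=0..1: t=0:+1/1152 t=1:−1/1440 = 1/5760
⇒ 3j(5 2 5; 1 -1 0)² = 1/858, sgn -1
4πI² = N·(3j₀)²·(3jₘ)² = 25/1521
I = -1·√(0.0164366/4π) = -0.03616600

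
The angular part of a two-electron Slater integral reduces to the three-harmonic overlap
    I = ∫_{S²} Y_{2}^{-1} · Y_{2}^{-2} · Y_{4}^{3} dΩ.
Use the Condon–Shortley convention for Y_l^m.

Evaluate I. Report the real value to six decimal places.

-0.238414

m-sum 0 ✓  L=8 even ✓  0≤4≤4 ✓
Π(2lᵢ+1) = 5×5×9 = 225
triangle coeff Δ(2,2,4) = 1/630
Σ_t [0,0]: t=0:+1/16 = 1/16
(3j)²=2/35 [(2 2 4; 0 0 0)], sign=+1
Σ_t [0,0]: t=0:+1/144 = 1/144
(3j)²=1/18 [(2 2 4; -1 -2 3)], sign=-1
⇒ 4πI² = 5/7
I = (-1)√(5/7/(4π)) = -0.23841361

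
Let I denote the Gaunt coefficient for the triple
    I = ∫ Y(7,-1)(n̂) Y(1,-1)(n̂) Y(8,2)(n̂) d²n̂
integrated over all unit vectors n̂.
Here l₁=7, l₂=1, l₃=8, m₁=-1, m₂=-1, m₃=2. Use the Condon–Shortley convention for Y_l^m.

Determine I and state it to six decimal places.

0.205254

Rules hold: Σm=0, L=16 even, 6≤8≤8.
N = 15·3·17 = 765
Δ = 0!·14!·2!/17! = 1/2040
Racah Σ t=0..0: t=0:+1/25401600 = 1/25401600
⇒ 3j(7 1 8; 0 0 0)² = 8/255, sgn +1
Racah Σ t=0..0: t=0:+1/58060800 = 1/58060800
⇒ 3j(7 1 8; -1 -1 2)² = 3/136, sgn +1
4πI² = N·(3j₀)²·(3jₘ)² = 9/17
I = +1·√(0.529412/4π) = 0.20525411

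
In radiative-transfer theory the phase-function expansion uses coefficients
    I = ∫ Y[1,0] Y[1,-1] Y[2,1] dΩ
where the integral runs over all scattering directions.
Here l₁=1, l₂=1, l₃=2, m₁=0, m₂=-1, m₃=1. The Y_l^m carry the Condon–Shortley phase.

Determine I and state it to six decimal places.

-0.218510

Checks pass: Σm=0; 4 even; l₃=2∈[0,2].
(2·1+1)(2·1+1)(2·2+1) = 45
Δ: 0! 2! 2! / 5! → 1/30
sum: t=0:+1/1 = 1/1
3j²(1 1 2; 0 0 0) = Δ·Π!·Σ² = 2/15  (sign +1)
sum: t=0:+1/2 = 1/2
3j²(1 1 2; 0 -1 1) = Δ·Π!·Σ² = 1/10  (sign -1)
combine: 4πI² = 45·2/15·1/10 = 3/5
take √, sign -1: I = -0.21850969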